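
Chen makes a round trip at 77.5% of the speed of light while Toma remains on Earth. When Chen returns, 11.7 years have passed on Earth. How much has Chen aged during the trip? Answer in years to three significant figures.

β = 0.775; γ = 1/√(1 − 0.775²) = 1/√0.3994 = 1.582
Chen's clock measures proper time along the trip: τ = Δt/γ = 11.7/1.582 years.

τ = 7.39 years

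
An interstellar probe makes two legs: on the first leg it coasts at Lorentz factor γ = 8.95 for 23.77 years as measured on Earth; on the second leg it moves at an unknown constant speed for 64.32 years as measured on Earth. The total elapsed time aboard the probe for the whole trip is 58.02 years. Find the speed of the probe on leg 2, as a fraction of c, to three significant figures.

β = 0.509

Leg 1: γ = 8.95; τ_1 = 23.77/8.950 = 2.656 years.
Leg 2: speed unknown; τ_2 = 64.32/γ_2.
Total proper time: 2.656 + τ_2 = 58.02, so τ_2 = 58.02 − 2.656 = 55.36 years.
γ_2 = 64.32/55.36 = 1.162; β = √(1 − 1/γ²) = √0.2591.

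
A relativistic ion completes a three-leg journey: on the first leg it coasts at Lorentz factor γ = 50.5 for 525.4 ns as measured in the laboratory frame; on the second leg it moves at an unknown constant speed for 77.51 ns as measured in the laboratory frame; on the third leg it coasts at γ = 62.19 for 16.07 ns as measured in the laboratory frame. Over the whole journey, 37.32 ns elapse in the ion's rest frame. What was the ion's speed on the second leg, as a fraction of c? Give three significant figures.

β = 0.939

Leg 1: γ = 50.5; τ_1 = 525.4/50.50 = 10.40 ns.
Leg 2: speed unknown; τ_2 = 77.51/γ_2.
Leg 3: γ = 62.19; τ_3 = 16.07/62.19 = 0.2584 ns.
Total proper time: 10.40 + τ_2 + 0.2584 = 37.32, so τ_2 = 37.32 − 10.66 = 26.66 ns.
γ_2 = 77.51/26.66 = 2.908; β = √(1 − 1/γ²) = √0.8817.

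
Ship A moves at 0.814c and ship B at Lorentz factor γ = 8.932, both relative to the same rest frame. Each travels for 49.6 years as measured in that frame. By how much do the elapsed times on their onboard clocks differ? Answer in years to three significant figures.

A: γ = 1/√(1 − 0.814²) = 1/√0.3374 = 1.722; τ_A = 49.6/1.722 = 28.81 years.
B: γ = 8.932; τ_B = 49.6/8.932 = 5.553 years.

|τ_A − τ_B| = 23.3 years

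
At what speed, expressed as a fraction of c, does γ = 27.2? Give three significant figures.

β = 0.999

β = √(1 − 1/γ²) = √(1 − 1/27.2²) = √(1 − 0.001352) = √0.9986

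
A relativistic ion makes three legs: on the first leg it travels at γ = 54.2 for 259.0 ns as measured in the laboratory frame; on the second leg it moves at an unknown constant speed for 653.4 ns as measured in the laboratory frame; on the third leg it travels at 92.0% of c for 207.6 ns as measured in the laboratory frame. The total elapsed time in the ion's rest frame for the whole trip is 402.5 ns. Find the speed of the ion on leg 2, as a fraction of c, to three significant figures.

Leg 1: γ = 54.2; τ_1 = 259.0/54.20 = 4.779 ns.
Leg 2: speed unknown; τ_2 = 653.4/γ_2.
Leg 3: β = 0.920; γ = 1/√(1 − 0.920²) = 1/√0.1536 = 2.552; τ_3 = 207.6/2.552 = 81.36 ns.
Total proper time: 4.779 + τ_2 + 81.36 = 402.5, so τ_2 = 402.5 − 86.14 = 316.4 ns.
γ_2 = 653.4/316.4 = 2.065; β = √(1 − 1/γ²) = √0.7656.

β = 0.875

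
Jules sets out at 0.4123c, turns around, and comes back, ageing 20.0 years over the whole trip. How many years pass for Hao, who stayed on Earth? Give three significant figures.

γ = 1/√(1 − 0.4123²) = 1/√0.8300 = 1.098
Earth-frame duration is the dilated interval: Δt = γτ = 1.098 × 20.0 years.

Δt = 22.0 years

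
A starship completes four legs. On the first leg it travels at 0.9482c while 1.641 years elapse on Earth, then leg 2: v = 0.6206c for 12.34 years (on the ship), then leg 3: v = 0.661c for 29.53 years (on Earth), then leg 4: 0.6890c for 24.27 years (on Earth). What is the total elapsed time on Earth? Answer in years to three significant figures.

Δt = 71.2 years

Leg 1: 1.641 years is already measured on Earth.
Leg 2: γ = 1/√(1 − 0.6206²) = 1/√0.6149 = 1.275; Δt_2 = 1.275 × 12.34 = 15.74 years.
Leg 3: 29.53 years is already measured on Earth.
Leg 4: 24.27 years is already measured on Earth.
Total: 1.641 + 15.74 + 29.53 + 24.27 years.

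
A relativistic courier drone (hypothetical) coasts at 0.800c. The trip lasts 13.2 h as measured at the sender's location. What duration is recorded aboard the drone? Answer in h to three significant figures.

γ = 1/√(1 − 0.800²) = 5/3 ≈ 1.667
The interval measured at the sender's location is the dilated one; the clock aboard the drone measures the proper time τ = Δt/γ = 13.2/1.667 h.

τ = 7.92 h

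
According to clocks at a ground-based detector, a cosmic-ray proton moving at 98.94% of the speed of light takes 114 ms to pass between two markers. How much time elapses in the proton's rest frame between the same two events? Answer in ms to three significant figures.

β = 0.9894; γ = 1/√(1 − 0.9894²) = 1/√0.02109 = 6.886
The interval measured at a ground-based detector is the dilated one; the clock in the proton's rest frame measures the proper time τ = Δt/γ = 114/6.886 ms.

τ = 16.6 ms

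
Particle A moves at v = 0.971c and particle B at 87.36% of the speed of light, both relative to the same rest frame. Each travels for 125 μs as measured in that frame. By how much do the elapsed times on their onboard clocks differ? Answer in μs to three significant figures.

A: γ = 1/√(1 − 0.971²) = 1/√0.05716 = 4.183; τ_A = 125/4.183 = 29.88 μs.
B: β = 0.8736; γ = 1/√(1 − 0.8736²) = 1/√0.2368 = 2.055; τ_B = 125/2.055 = 60.83 μs.

|τ_A − τ_B| = 30.9 μs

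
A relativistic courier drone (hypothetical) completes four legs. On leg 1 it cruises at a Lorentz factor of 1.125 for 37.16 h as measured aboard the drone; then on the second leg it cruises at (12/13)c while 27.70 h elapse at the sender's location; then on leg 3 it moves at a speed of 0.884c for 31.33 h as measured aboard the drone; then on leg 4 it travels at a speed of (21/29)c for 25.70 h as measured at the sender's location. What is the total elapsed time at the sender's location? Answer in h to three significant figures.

Δt = 162 h

Leg 1: γ = 1.125; Δt_1 = 1.125 × 37.16 = 41.80 h.
Leg 2: 27.70 h is already measured at the sender's location.
Leg 3: γ = 1/√(1 − 0.884²) = 1/√0.2185 = 2.139; Δt_3 = 2.139 × 31.33 = 67.02 h.
Leg 4: 25.70 h is already measured at the sender's location.
Total: 41.80 + 27.70 + 67.02 + 25.70 h.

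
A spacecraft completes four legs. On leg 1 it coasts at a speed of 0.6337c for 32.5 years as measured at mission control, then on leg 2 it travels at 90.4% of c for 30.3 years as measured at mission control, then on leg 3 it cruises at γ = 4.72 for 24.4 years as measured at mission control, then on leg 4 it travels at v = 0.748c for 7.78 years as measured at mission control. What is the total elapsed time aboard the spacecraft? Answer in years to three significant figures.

Leg 1: γ = 1/√(1 − 0.6337²) = 1/√0.5984 = 1.293; τ_1 = 32.5/1.293 = 25.14 years.
Leg 2: β = 0.904; γ = 1/√(1 − 0.904²) = 1/√0.1828 = 2.339; τ_2 = 30.3/2.339 = 12.95 years.
Leg 3: γ = 4.72; τ_3 = 24.4/4.720 = 5.169 years.
Leg 4: γ = 1/√(1 − 0.748²) = 1/√0.4405 = 1.507; τ_4 = 7.78/1.507 = 5.164 years.
Total: 25.14 + 12.95 + 5.169 + 5.164 years.

τ = 48.4 years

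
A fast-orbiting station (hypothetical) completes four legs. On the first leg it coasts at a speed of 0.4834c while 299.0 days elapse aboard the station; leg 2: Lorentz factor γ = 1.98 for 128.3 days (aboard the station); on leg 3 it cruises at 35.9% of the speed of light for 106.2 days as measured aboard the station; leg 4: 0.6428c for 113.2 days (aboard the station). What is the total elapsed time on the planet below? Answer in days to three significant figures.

Δt = 857 days

Leg 1: γ = 1/√(1 − 0.4834²) = 1/√0.7663 = 1.142; Δt_1 = 1.142 × 299.0 = 341.6 days.
Leg 2: γ = 1.98; Δt_2 = 1.980 × 128.3 = 254.0 days.
Leg 3: β = 0.359; γ = 1/√(1 − 0.359²) = 1/√0.8711 = 1.071; Δt_3 = 1.071 × 106.2 = 113.8 days.
Leg 4: γ = 1/√(1 − 0.6428²) = 1/√0.5868 = 1.305; Δt_4 = 1.305 × 113.2 = 147.8 days.
Total: 341.6 + 254.0 + 113.8 + 147.8 days.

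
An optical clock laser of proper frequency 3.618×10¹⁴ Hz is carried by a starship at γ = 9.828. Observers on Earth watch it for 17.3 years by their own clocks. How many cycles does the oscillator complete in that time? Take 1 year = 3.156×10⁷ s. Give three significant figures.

γ = 9.828
During 17.3 years of lab time, the oscillator's proper time advances by τ = Δt/γ = 17.3/9.828 = 1.760 years = 5.555×10⁷ s.
N = f × τ = 3.618×10¹⁴ × 5.555×10⁷ = 2.010×10²².

N = 2.01×10²²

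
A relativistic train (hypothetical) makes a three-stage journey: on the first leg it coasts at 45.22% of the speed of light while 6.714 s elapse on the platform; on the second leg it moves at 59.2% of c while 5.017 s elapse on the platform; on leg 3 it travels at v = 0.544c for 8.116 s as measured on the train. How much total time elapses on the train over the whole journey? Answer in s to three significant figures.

τ = 18.1 s

Leg 1: β = 0.4522; γ = 1/√(1 − 0.4522²) = 1/√0.7955 = 1.121; τ_1 = 6.714/1.121 = 5.988 s.
Leg 2: β = 0.592; γ = 1/√(1 − 0.592²) = 1/√0.6495 = 1.241; τ_2 = 5.017/1.241 = 4.043 s.
Leg 3: 8.116 s is already measured on the train.
Total: 5.988 + 4.043 + 8.116 s.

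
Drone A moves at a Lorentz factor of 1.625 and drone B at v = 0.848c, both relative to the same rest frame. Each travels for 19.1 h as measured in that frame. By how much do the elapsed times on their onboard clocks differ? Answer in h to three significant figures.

|τ_A − τ_B| = 1.63 h

A: γ = 1.625; τ_A = 19.1/1.625 = 11.75 h.
B: γ = 1/√(1 − 0.848²) = 1/√0.2809 = 1.887; τ_B = 19.1/1.887 = 10.12 h.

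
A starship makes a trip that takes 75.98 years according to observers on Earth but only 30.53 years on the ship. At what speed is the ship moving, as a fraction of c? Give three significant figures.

The proper time is measured on the ship (both events occur at the ship's location); Δt is measured on Earth. γ = Δt/τ = 75.98/30.53 = 2.489.
β = √(1 − 1/γ²) = √(1 − 0.1615) = √0.8385

v = 0.916c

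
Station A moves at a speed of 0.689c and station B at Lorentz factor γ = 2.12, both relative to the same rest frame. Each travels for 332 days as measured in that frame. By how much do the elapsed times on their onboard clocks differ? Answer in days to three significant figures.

A: γ = 1/√(1 − 0.689²) = 1/√0.5253 = 1.380; τ_A = 332/1.380 = 240.6 days.
B: γ = 2.12; τ_B = 332/2.120 = 156.6 days.

|τ_A − τ_B| = 84.0 days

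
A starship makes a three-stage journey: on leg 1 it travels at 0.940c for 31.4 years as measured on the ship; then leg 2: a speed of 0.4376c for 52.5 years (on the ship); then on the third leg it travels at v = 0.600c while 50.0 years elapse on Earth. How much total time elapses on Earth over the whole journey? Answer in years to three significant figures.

Δt = 200 years

Leg 1: γ = 1/√(1 − 0.940²) = 1/√0.1164 = 2.931; Δt_1 = 2.931 × 31.4 = 92.04 years.
Leg 2: γ = 1/√(1 − 0.4376²) = 1/√0.8085 = 1.112; Δt_2 = 1.112 × 52.5 = 58.39 years.
Leg 3: 50.0 years is already measured on Earth.
Total: 92.04 + 58.39 + 50.00 years.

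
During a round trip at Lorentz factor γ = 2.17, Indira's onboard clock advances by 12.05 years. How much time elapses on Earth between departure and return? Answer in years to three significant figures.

γ = 2.17
Earth-frame duration is the dilated interval: Δt = γτ = 2.170 × 12.05 years.

Δt = 26.1 years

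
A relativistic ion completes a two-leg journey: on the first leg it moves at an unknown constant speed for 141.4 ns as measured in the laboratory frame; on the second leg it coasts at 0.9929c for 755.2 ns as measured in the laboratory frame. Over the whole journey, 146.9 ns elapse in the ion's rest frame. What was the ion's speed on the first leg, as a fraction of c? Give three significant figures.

Leg 1: speed unknown; τ_1 = 141.4/γ_1.
Leg 2: γ = 1/√(1 − 0.9929²) = 1/√0.01415 = 8.407; τ_2 = 755.2/8.407 = 89.83 ns.
Total proper time: τ_1 + 89.83 = 146.9, so τ_1 = 146.9 − 89.83 = 57.07 ns.
γ_1 = 141.4/57.07 = 2.478; β = √(1 − 1/γ²) = √0.8371.

β = 0.915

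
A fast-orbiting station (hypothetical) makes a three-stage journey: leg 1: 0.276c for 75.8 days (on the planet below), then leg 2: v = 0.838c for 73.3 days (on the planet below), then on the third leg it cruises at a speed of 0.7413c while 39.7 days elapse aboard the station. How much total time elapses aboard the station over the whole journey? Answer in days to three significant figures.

τ = 153 days

Leg 1: γ = 1/√(1 − 0.276²) = 1/√0.9238 = 1.040; τ_1 = 75.8/1.040 = 72.86 days.
Leg 2: γ = 1/√(1 − 0.838²) = 1/√0.2978 = 1.833; τ_2 = 73.3/1.833 = 40.00 days.
Leg 3: 39.7 days is already measured aboard the station.
Total: 72.86 + 40.00 + 39.70 days.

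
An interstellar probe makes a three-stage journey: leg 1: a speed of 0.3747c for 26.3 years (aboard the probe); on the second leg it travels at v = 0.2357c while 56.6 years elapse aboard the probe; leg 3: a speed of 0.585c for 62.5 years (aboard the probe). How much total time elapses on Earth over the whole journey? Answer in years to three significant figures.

Δt = 164 years

Leg 1: γ = 1/√(1 − 0.3747²) = 1/√0.8596 = 1.079; Δt_1 = 1.079 × 26.3 = 28.37 years.
Leg 2: γ = 1/√(1 − 0.2357²) = 1/√0.9444 = 1.029; Δt_2 = 1.029 × 56.6 = 58.24 years.
Leg 3: γ = 1/√(1 − 0.585²) = 1/√0.6578 = 1.233; Δt_3 = 1.233 × 62.5 = 77.06 years.
Total: 28.37 + 58.24 + 77.06 years.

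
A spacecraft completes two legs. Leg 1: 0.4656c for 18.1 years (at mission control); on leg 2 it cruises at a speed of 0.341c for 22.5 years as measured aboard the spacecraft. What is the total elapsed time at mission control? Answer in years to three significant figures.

Leg 1: 18.1 years is already measured at mission control.
Leg 2: γ = 1/√(1 − 0.341²) = 1/√0.8837 = 1.064; Δt_2 = 1.064 × 22.5 = 23.93 years.
Total: 18.10 + 23.93 years.

Δt = 42.0 years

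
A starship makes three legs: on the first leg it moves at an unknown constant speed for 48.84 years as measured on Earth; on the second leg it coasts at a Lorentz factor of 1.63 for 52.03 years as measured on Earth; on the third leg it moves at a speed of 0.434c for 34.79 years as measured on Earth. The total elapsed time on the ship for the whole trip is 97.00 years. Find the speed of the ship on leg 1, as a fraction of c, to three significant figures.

β = 0.723

Leg 1: speed unknown; τ_1 = 48.84/γ_1.
Leg 2: γ = 1.63; τ_2 = 52.03/1.630 = 31.92 years.
Leg 3: γ = 1/√(1 − 0.434²) = 1/√0.8116 = 1.110; τ_3 = 34.79/1.110 = 31.34 years.
Total proper time: τ_1 + 31.92 + 31.34 = 97.00, so τ_1 = 97.00 − 63.26 = 33.74 years.
γ_1 = 48.84/33.74 = 1.448; β = √(1 − 1/γ²) = √0.5228.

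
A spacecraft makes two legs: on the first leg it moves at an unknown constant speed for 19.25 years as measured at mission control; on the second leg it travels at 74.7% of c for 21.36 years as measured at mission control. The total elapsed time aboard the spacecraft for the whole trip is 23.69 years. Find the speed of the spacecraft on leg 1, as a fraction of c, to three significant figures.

β = 0.870

Leg 1: speed unknown; τ_1 = 19.25/γ_1.
Leg 2: β = 0.747; γ = 1/√(1 − 0.747²) = 1/√0.4420 = 1.504; τ_2 = 21.36/1.504 = 14.20 years.
Total proper time: τ_1 + 14.20 = 23.69, so τ_1 = 23.69 − 14.20 = 9.489 years.
γ_1 = 19.25/9.489 = 2.029; β = √(1 − 1/γ²) = √0.7570.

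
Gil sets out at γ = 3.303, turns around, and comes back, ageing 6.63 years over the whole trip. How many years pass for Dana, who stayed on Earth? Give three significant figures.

Δt = 21.9 years

γ = 3.303
Earth-frame duration is the dilated interval: Δt = γτ = 3.303 × 6.63 years.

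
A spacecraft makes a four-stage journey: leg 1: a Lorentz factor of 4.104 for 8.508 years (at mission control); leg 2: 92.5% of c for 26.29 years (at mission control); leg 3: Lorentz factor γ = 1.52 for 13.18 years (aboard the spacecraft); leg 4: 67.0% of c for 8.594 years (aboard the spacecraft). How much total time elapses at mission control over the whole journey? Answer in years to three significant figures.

Leg 1: 8.508 years is already measured at mission control.
Leg 2: 26.29 years is already measured at mission control.
Leg 3: γ = 1.52; Δt_3 = 1.520 × 13.18 = 20.03 years.
Leg 4: β = 0.670; γ = 1/√(1 − 0.670²) = 1/√0.5511 = 1.347; Δt_4 = 1.347 × 8.594 = 11.58 years.
Total: 8.508 + 26.29 + 20.03 + 11.58 years.

Δt = 66.4 years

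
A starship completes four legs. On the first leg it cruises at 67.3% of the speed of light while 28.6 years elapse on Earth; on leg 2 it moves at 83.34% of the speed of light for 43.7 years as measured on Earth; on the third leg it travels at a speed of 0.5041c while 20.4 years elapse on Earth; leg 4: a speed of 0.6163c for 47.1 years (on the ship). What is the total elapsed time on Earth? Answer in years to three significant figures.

Δt = 153 years

Leg 1: 28.6 years is already measured on Earth.
Leg 2: 43.7 years is already measured on Earth.
Leg 3: 20.4 years is already measured on Earth.
Leg 4: γ = 1/√(1 − 0.6163²) = 1/√0.6202 = 1.270; Δt_4 = 1.270 × 47.1 = 59.81 years.
Total: 28.60 + 43.70 + 20.40 + 59.81 years.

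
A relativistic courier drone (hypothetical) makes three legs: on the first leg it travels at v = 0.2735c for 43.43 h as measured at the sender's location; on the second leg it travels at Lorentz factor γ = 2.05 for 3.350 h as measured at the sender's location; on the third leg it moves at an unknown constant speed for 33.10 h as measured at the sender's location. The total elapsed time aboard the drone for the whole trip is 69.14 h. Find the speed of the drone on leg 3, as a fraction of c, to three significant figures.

Leg 1: γ = 1/√(1 − 0.2735²) = 1/√0.9252 = 1.040; τ_1 = 43.43/1.040 = 41.77 h.
Leg 2: γ = 2.05; τ_2 = 3.350/2.050 = 1.634 h.
Leg 3: speed unknown; τ_3 = 33.10/γ_3.
Total proper time: 41.77 + 1.634 + τ_3 = 69.14, so τ_3 = 69.14 − 43.41 = 25.73 h.
γ_3 = 33.10/25.73 = 1.286; β = √(1 − 1/γ²) = √0.3957.

β = 0.629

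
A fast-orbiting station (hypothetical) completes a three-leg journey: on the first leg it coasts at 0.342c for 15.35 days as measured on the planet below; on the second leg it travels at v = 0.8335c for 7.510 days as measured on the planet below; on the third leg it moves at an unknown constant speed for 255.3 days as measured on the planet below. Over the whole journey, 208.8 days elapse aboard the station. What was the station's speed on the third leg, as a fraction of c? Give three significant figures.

β = 0.667

Leg 1: γ = 1/√(1 − 0.342²) = 1/√0.8830 = 1.064; τ_1 = 15.35/1.064 = 14.42 days.
Leg 2: γ = 1/√(1 − 0.8335²) = 1/√0.3053 = 1.810; τ_2 = 7.510/1.810 = 4.149 days.
Leg 3: speed unknown; τ_3 = 255.3/γ_3.
Total proper time: 14.42 + 4.149 + τ_3 = 208.8, so τ_3 = 208.8 − 18.57 = 190.2 days.
γ_3 = 255.3/190.2 = 1.342; β = √(1 − 1/γ²) = √0.4448.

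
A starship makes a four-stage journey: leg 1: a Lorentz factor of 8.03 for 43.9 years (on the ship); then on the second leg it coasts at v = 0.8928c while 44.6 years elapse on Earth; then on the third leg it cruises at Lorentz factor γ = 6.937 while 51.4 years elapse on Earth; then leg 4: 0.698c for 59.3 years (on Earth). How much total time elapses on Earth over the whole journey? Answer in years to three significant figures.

Δt = 508 years

Leg 1: γ = 8.03; Δt_1 = 8.030 × 43.9 = 352.5 years.
Leg 2: 44.6 years is already measured on Earth.
Leg 3: 51.4 years is already measured on Earth.
Leg 4: 59.3 years is already measured on Earth.
Total: 352.5 + 44.60 + 51.40 + 59.30 years.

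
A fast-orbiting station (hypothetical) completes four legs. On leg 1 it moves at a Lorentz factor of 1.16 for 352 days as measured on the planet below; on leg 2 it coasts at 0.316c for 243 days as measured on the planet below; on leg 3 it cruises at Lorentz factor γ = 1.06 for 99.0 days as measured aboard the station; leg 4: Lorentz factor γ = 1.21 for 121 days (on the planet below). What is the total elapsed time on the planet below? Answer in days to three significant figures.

Δt = 821 days

Leg 1: 352 days is already measured on the planet below.
Leg 2: 243 days is already measured on the planet below.
Leg 3: γ = 1.06; Δt_3 = 1.060 × 99.0 = 104.9 days.
Leg 4: 121 days is already measured on the planet below.
Total: 352.0 + 243.0 + 104.9 + 121.0 days.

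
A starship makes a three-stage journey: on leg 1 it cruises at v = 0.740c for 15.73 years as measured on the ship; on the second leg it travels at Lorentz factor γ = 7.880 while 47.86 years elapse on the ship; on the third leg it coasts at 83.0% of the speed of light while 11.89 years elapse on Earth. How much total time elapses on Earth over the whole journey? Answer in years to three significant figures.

Δt = 412 years

Leg 1: γ = 1/√(1 − 0.740²) = 1/√0.4524 = 1.487; Δt_1 = 1.487 × 15.73 = 23.39 years.
Leg 2: γ = 7.880; Δt_2 = 7.880 × 47.86 = 377.1 years.
Leg 3: 11.89 years is already measured on Earth.
Total: 23.39 + 377.1 + 11.89 years.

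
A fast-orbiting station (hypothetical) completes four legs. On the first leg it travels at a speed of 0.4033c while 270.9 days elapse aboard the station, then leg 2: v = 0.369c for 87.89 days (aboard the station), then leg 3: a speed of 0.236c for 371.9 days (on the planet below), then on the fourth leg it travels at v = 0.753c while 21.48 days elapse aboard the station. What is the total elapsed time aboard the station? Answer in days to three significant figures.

τ = 742 days

Leg 1: 270.9 days is already measured aboard the station.
Leg 2: 87.89 days is already measured aboard the station.
Leg 3: γ = 1/√(1 − 0.236²) = 1/√0.9443 = 1.029; τ_3 = 371.9/1.029 = 361.4 days.
Leg 4: 21.48 days is already measured aboard the station.
Total: 270.9 + 87.89 + 361.4 + 21.48 days.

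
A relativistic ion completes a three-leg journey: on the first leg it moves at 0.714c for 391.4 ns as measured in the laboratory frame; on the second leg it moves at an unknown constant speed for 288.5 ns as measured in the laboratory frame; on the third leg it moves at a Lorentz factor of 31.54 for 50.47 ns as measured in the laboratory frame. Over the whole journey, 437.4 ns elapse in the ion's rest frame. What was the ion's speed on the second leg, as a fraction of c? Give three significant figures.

Leg 1: γ = 1/√(1 − 0.714²) = 1/√0.4902 = 1.428; τ_1 = 391.4/1.428 = 274.0 ns.
Leg 2: speed unknown; τ_2 = 288.5/γ_2.
Leg 3: γ = 31.54; τ_3 = 50.47/31.54 = 1.600 ns.
Total proper time: 274.0 + τ_2 + 1.600 = 437.4, so τ_2 = 437.4 − 275.6 = 161.8 ns.
γ_2 = 288.5/161.8 = 1.783; β = √(1 − 1/γ²) = √0.6856.

β = 0.828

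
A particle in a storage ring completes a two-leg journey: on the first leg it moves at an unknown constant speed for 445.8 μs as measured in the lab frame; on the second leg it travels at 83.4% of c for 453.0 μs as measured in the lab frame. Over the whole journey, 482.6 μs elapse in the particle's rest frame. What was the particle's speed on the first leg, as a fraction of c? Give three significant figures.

Leg 1: speed unknown; τ_1 = 445.8/γ_1.
Leg 2: β = 0.834; γ = 1/√(1 − 0.834²) = 1/√0.3044 = 1.812; τ_2 = 453.0/1.812 = 249.9 μs.
Total proper time: τ_1 + 249.9 = 482.6, so τ_1 = 482.6 − 249.9 = 232.7 μs.
γ_1 = 445.8/232.7 = 1.916; β = √(1 − 1/γ²) = √0.7276.

β = 0.853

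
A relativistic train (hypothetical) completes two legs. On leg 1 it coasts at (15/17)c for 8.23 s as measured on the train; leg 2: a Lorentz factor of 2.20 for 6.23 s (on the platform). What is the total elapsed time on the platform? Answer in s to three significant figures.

Δt = 23.7 s

Leg 1: γ = 1/√(1 − (15/17)²) = 17/8 = 2.125; Δt_1 = 2.125 × 8.23 = 17.49 s.
Leg 2: 6.23 s is already measured on the platform.
Total: 17.49 + 6.230 s.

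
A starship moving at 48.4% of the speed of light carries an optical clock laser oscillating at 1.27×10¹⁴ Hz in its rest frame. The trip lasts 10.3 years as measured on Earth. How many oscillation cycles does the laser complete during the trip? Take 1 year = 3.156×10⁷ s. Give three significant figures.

N = 3.61×10²²

β = 0.484; γ = 1/√(1 − 0.484²) = 1/√0.7657 = 1.143
The oscillator's own cycle count is N = f × τ where τ is the proper time on the ship. τ = Δt/γ = 10.3/1.143 = 9.013 years = 2.845×10⁸ s.
N = 1.27×10¹⁴ × 2.845×10⁸ = 3.613×10²².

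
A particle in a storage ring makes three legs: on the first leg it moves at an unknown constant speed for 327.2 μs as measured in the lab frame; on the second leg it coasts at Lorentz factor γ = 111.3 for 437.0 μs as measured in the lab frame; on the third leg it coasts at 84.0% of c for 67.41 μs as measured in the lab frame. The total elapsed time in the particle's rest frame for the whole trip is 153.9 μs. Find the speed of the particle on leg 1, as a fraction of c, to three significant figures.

Leg 1: speed unknown; τ_1 = 327.2/γ_1.
Leg 2: γ = 111.3; τ_2 = 437.0/111.3 = 3.926 μs.
Leg 3: β = 0.840; γ = 1/√(1 − 0.840²) = 1/√0.2944 = 1.843; τ_3 = 67.41/1.843 = 36.58 μs.
Total proper time: τ_1 + 3.926 + 36.58 = 153.9, so τ_1 = 153.9 − 40.50 = 113.4 μs.
γ_1 = 327.2/113.4 = 2.885; β = √(1 − 1/γ²) = √0.8799.

β = 0.938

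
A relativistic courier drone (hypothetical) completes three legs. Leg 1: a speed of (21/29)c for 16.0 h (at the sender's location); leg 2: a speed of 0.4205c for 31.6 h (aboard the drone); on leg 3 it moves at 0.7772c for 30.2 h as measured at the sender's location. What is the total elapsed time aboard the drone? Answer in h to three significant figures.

τ = 61.6 h

Leg 1: γ = 1/√(1 − (21/29)²) = 29/20 = 1.450; τ_1 = 16.0/1.450 = 11.03 h.
Leg 2: 31.6 h is already measured aboard the drone.
Leg 3: γ = 1/√(1 − 0.7772²) = 1/√0.3960 = 1.589; τ_3 = 30.2/1.589 = 19.00 h.
Total: 11.03 + 31.60 + 19.00 h.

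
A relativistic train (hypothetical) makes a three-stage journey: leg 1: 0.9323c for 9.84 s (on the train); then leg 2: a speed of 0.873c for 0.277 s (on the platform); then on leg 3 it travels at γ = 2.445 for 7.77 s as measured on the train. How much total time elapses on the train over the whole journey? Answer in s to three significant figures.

Leg 1: 9.84 s is already measured on the train.
Leg 2: γ = 1/√(1 − 0.873²) = 1/√0.2379 = 2.050; τ_2 = 0.277/2.050 = 0.1351 s.
Leg 3: 7.77 s is already measured on the train.
Total: 9.840 + 0.1351 + 7.770 s.

τ = 17.7 s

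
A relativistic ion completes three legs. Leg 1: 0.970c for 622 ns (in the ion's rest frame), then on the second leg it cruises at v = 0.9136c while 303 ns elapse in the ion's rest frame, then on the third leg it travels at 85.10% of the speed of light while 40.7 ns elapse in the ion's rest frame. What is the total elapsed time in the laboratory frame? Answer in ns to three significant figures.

Δt = 3380 ns

Leg 1: γ = 1/√(1 − 0.970²) = 1/√0.05910 = 4.113; Δt_1 = 4.113 × 622 = 2559 ns.
Leg 2: γ = 1/√(1 − 0.9136²) = 1/√0.1653 = 2.459; Δt_2 = 2.459 × 303 = 745.2 ns.
Leg 3: β = 0.8510; γ = 1/√(1 − 0.8510²) = 1/√0.2758 = 1.904; Δt_3 = 1.904 × 40.7 = 77.50 ns.
Total: 2559 + 745.2 + 77.50 ns.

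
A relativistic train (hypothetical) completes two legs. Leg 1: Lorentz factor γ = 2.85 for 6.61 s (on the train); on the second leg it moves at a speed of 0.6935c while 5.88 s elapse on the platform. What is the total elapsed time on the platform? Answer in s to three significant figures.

Δt = 24.7 s

Leg 1: γ = 2.85; Δt_1 = 2.850 × 6.61 = 18.84 s.
Leg 2: 5.88 s is already measured on the platform.
Total: 18.84 + 5.880 s.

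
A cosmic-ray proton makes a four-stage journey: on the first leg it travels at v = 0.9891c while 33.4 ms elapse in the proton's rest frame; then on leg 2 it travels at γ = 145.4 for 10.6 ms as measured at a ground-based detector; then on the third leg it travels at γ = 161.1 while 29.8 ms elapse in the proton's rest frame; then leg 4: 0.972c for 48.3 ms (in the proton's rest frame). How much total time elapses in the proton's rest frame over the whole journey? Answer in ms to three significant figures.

τ = 112 ms

Leg 1: 33.4 ms is already measured in the proton's rest frame.
Leg 2: γ = 145.4; τ_2 = 10.6/145.4 = 0.07290 ms.
Leg 3: 29.8 ms is already measured in the proton's rest frame.
Leg 4: 48.3 ms is already measured in the proton's rest frame.
Total: 33.40 + 0.07290 + 29.80 + 48.30 ms.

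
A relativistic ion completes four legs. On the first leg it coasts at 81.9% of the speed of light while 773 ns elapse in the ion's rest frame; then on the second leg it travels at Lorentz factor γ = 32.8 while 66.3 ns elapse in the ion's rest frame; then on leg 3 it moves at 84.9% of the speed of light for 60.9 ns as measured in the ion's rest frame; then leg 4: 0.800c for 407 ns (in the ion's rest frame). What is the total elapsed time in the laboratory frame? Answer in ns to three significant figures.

Leg 1: β = 0.819; γ = 1/√(1 − 0.819²) = 1/√0.3292 = 1.743; Δt_1 = 1.743 × 773 = 1347 ns.
Leg 2: γ = 32.8; Δt_2 = 32.80 × 66.3 = 2175 ns.
Leg 3: β = 0.849; γ = 1/√(1 − 0.849²) = 1/√0.2792 = 1.893; Δt_3 = 1.893 × 60.9 = 115.3 ns.
Leg 4: γ = 1/√(1 − 0.800²) = 5/3 ≈ 1.667; Δt_4 = 1.667 × 407 = 678.3 ns.
Total: 1347 + 2175 + 115.3 + 678.3 ns.

Δt = 4320 ns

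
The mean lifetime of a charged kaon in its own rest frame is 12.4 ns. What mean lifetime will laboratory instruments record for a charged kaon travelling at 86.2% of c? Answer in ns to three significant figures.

Δt = 24.5 ns

β = 0.862; γ = 1/√(1 − 0.862²) = 1/√0.2570 = 1.973
The rest-frame lifetime is the proper time; the lab measures the dilated interval Δt = γτ₀ = 1.973 × 12.4 ns.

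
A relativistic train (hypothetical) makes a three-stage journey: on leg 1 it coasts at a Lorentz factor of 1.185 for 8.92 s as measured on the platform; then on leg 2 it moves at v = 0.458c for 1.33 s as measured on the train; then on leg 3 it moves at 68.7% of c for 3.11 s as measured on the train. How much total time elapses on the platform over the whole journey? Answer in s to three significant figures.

Δt = 14.7 s

Leg 1: 8.92 s is already measured on the platform.
Leg 2: γ = 1/√(1 − 0.458²) = 1/√0.7902 = 1.125; Δt_2 = 1.125 × 1.33 = 1.496 s.
Leg 3: β = 0.687; γ = 1/√(1 − 0.687²) = 1/√0.5280 = 1.376; Δt_3 = 1.376 × 3.11 = 4.280 s.
Total: 8.920 + 1.496 + 4.280 s.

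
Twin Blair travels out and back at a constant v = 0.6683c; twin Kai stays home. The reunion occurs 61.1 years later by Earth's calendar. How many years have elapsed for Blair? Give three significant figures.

τ = 45.5 years

γ = 1/√(1 − 0.6683²) = 1/√0.5534 = 1.344
Blair's clock measures proper time along the trip: τ = Δt/γ = 61.1/1.344 years.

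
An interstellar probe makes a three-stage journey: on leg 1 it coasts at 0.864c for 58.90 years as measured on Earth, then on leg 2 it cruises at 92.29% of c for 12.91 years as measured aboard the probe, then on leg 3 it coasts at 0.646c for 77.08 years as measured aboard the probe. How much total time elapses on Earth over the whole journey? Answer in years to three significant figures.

Δt = 193 years

Leg 1: 58.90 years is already measured on Earth.
Leg 2: β = 0.9229; γ = 1/√(1 − 0.9229²) = 1/√0.1483 = 2.597; Δt_2 = 2.597 × 12.91 = 33.53 years.
Leg 3: γ = 1/√(1 − 0.646²) = 1/√0.5827 = 1.310; Δt_3 = 1.310 × 77.08 = 101.0 years.
Total: 58.90 + 33.53 + 101.0 years.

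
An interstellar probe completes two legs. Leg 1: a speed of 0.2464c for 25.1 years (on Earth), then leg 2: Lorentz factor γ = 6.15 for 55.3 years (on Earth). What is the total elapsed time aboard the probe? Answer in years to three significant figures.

Leg 1: γ = 1/√(1 − 0.2464²) = 1/√0.9393 = 1.032; τ_1 = 25.1/1.032 = 24.33 years.
Leg 2: γ = 6.15; τ_2 = 55.3/6.150 = 8.992 years.
Total: 24.33 + 8.992 years.

τ = 33.3 years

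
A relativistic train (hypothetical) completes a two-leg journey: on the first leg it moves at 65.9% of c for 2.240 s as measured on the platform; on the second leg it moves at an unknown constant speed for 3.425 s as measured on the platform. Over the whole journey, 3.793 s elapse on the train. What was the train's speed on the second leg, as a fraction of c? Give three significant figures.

Leg 1: β = 0.659; γ = 1/√(1 − 0.659²) = 1/√0.5657 = 1.330; τ_1 = 2.240/1.330 = 1.685 s.
Leg 2: speed unknown; τ_2 = 3.425/γ_2.
Total proper time: 1.685 + τ_2 = 3.793, so τ_2 = 3.793 − 1.685 = 2.108 s.
γ_2 = 3.425/2.108 = 1.625; β = √(1 − 1/γ²) = √0.6211.

β = 0.788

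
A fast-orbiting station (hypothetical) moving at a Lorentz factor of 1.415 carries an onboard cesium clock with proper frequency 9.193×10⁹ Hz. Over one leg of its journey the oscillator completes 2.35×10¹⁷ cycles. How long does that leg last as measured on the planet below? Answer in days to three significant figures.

Δt = 419 days

γ = 1.415
Proper time for N cycles: τ = N/f = 2.35×10¹⁷/(9.193×10⁹) = 2.556×10⁷ s = 295.9 days.
Lab-frame duration Δt = γτ = 1.415 × 295.9 = 418.7 days.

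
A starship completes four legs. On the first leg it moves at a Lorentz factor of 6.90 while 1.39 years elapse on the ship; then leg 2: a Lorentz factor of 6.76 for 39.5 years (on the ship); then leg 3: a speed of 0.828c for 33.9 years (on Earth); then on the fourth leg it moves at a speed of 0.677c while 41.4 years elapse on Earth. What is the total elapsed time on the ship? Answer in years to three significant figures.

Leg 1: 1.39 years is already measured on the ship.
Leg 2: 39.5 years is already measured on the ship.
Leg 3: γ = 1/√(1 − 0.828²) = 1/√0.3144 = 1.783; τ_3 = 33.9/1.783 = 19.01 years.
Leg 4: γ = 1/√(1 − 0.677²) = 1/√0.5417 = 1.359; τ_4 = 41.4/1.359 = 30.47 years.
Total: 1.390 + 39.50 + 19.01 + 30.47 years.

τ = 90.4 years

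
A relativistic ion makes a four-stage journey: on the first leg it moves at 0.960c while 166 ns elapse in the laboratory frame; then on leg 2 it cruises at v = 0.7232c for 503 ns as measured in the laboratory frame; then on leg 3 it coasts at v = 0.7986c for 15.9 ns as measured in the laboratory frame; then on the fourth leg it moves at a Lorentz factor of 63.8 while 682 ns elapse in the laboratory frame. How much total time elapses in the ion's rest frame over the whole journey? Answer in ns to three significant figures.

Leg 1: γ = 1/√(1 − 0.960²) = 1/√0.07840 = 3.571; τ_1 = 166/3.571 = 46.48 ns.
Leg 2: γ = 1/√(1 − 0.7232²) = 1/√0.4770 = 1.448; τ_2 = 503/1.448 = 347.4 ns.
Leg 3: γ = 1/√(1 − 0.7986²) = 1/√0.3622 = 1.662; τ_3 = 15.9/1.662 = 9.570 ns.
Leg 4: γ = 63.8; τ_4 = 682/63.80 = 10.69 ns.
Total: 46.48 + 347.4 + 9.570 + 10.69 ns.

τ = 414 ns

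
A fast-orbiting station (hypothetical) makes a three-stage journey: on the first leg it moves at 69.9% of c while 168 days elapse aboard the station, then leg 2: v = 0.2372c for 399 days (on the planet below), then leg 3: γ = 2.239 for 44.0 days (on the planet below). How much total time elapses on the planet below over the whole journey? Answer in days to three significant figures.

Leg 1: β = 0.699; γ = 1/√(1 − 0.699²) = 1/√0.5114 = 1.398; Δt_1 = 1.398 × 168 = 234.9 days.
Leg 2: 399 days is already measured on the planet below.
Leg 3: 44.0 days is already measured on the planet below.
Total: 234.9 + 399.0 + 44.00 days.

Δt = 678 days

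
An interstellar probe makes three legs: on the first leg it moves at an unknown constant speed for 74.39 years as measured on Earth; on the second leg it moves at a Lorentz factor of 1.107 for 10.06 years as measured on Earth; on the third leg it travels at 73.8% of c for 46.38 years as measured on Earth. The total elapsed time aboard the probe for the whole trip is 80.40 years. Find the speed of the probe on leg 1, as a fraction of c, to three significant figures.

Leg 1: speed unknown; τ_1 = 74.39/γ_1.
Leg 2: γ = 1.107; τ_2 = 10.06/1.107 = 9.088 years.
Leg 3: β = 0.738; γ = 1/√(1 − 0.738²) = 1/√0.4554 = 1.482; τ_3 = 46.38/1.482 = 31.30 years.
Total proper time: τ_1 + 9.088 + 31.30 = 80.40, so τ_1 = 80.40 − 40.38 = 40.02 years.
γ_1 = 74.39/40.02 = 1.859; β = √(1 − 1/γ²) = √0.7107.

β = 0.843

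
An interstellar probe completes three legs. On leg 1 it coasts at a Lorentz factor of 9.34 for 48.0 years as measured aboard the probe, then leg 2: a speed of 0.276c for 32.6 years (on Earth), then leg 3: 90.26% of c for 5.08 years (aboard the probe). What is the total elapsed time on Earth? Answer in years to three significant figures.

Δt = 493 years

Leg 1: γ = 9.34; Δt_1 = 9.340 × 48.0 = 448.3 years.
Leg 2: 32.6 years is already measured on Earth.
Leg 3: β = 0.9026; γ = 1/√(1 − 0.9026²) = 1/√0.1853 = 2.323; Δt_3 = 2.323 × 5.08 = 11.80 years.
Total: 448.3 + 32.60 + 11.80 years.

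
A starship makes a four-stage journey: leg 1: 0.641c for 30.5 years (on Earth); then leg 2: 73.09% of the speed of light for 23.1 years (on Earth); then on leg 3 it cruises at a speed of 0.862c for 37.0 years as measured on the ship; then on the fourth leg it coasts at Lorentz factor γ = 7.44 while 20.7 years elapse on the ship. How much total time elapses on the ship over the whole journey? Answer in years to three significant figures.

τ = 96.9 years

Leg 1: γ = 1/√(1 − 0.641²) = 1/√0.5891 = 1.303; τ_1 = 30.5/1.303 = 23.41 years.
Leg 2: β = 0.7309; γ = 1/√(1 − 0.7309²) = 1/√0.4658 = 1.465; τ_2 = 23.1/1.465 = 15.77 years.
Leg 3: 37.0 years is already measured on the ship.
Leg 4: 20.7 years is already measured on the ship.
Total: 23.41 + 15.77 + 37.00 + 20.70 years.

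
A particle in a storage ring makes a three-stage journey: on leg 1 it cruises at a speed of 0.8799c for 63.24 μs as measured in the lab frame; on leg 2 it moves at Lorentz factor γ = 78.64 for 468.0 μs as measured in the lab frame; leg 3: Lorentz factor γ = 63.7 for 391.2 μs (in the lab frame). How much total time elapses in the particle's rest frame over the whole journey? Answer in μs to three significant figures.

τ = 42.1 μs

Leg 1: γ = 1/√(1 − 0.8799²) = 1/√0.2258 = 2.105; τ_1 = 63.24/2.105 = 30.05 μs.
Leg 2: γ = 78.64; τ_2 = 468.0/78.64 = 5.951 μs.
Leg 3: γ = 63.7; τ_3 = 391.2/63.70 = 6.141 μs.
Total: 30.05 + 5.951 + 6.141 μs.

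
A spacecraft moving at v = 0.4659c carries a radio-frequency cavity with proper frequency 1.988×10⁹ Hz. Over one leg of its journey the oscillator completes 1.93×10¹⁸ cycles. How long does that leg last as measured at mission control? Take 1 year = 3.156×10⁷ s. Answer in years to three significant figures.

γ = 1/√(1 − 0.4659²) = 1/√0.7829 = 1.130
Proper time for N cycles: τ = N/f = 1.93×10¹⁸/(1.988×10⁹) = 9.708×10⁸ s = 30.76 years.
Lab-frame duration Δt = γτ = 1.130 × 30.76 = 34.76 years.

Δt = 34.8 years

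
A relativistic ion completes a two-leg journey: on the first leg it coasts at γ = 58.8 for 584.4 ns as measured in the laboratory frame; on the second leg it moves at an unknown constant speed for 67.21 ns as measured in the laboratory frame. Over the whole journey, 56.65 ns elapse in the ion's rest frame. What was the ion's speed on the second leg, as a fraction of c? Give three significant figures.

Leg 1: γ = 58.8; τ_1 = 584.4/58.80 = 9.939 ns.
Leg 2: speed unknown; τ_2 = 67.21/γ_2.
Total proper time: 9.939 + τ_2 = 56.65, so τ_2 = 56.65 − 9.939 = 46.71 ns.
γ_2 = 67.21/46.71 = 1.439; β = √(1 − 1/γ²) = √0.5170.

β = 0.719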